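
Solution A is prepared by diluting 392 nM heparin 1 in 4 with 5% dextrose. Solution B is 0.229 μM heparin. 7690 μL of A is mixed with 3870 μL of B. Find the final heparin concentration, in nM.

C_A = 392 nM / 4 = 98.0 nM.
C_B = 0.229 μM = 229 nM.
C_mix = (C_A·V_A + C_B·V_B)/(V_A + V_B) = (98.0×7690 + 229×3870) / 11560 = 142 nM.

142 nM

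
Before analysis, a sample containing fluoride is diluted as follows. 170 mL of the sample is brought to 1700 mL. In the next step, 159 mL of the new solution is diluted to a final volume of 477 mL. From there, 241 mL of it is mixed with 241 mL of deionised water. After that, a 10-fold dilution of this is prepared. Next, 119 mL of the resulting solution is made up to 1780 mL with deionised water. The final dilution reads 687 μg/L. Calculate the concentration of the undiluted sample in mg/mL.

6.17 mg/mL

Overall dilution factor = 10 × 3 × 2 × 10 × 14.96 = 8975.
Original = 687 μg/L × 8975 = 6.17 × 10⁶ μg/L = 6.17 mg/mL.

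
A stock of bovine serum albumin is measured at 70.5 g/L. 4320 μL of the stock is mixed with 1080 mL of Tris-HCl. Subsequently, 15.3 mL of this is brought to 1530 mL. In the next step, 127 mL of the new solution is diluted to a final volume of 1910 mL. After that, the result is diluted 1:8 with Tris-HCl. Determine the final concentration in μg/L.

Overall dilution factor = 251 × 100 × 15.04 × 8 = 3.02 × 10⁶.
70.5 g/L / 3.02 × 10⁶ = 2.33 × 10⁻⁵ g/L = 23.3 μg/L.

23.3 μg/L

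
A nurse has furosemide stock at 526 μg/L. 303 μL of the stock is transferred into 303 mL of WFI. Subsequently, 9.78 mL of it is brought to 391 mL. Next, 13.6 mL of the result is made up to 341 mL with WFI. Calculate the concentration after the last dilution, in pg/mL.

0.524 pg/mL

Overall dilution factor = 1001 × 39.98 × 25.07 = 1.00 × 10⁶.
526 μg/L / 1.00 × 10⁶ = 5.24 × 10⁻⁴ μg/L = 0.524 pg/mL.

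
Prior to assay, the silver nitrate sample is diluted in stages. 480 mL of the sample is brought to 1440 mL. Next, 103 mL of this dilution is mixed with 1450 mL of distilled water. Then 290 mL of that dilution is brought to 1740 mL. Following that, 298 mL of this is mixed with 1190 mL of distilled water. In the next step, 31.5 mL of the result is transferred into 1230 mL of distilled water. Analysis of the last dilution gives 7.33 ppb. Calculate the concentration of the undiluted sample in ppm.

398 ppm

Overall dilution factor = 3 × 15.08 × 6 × 4.993 × 40.05 = 5.43 × 10⁴.
Original = 7.33 ppb × 5.43 × 10⁴ = 3.98 × 10⁵ ppb = 398 ppm.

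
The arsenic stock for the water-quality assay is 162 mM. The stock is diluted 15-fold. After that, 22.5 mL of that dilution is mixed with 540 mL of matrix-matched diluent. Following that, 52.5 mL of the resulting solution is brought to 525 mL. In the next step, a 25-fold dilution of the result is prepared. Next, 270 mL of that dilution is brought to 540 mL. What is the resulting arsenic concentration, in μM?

0.864 μM

Overall dilution factor = 15 × 25 × 10 × 25 × 2 = 1.88 × 10⁵.
162 mM / 1.88 × 10⁵ = 8.64 × 10⁻⁴ mM = 0.864 μM.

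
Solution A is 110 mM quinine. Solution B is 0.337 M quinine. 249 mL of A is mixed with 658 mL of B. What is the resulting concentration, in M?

0.275 M

C_B = 0.337 M = 337 mM.
C_mix = (C_A·V_A + C_B·V_B)/(V_A + V_B) = (110×249 + 337×658) / 907.0 = 275 mM = 0.275 M.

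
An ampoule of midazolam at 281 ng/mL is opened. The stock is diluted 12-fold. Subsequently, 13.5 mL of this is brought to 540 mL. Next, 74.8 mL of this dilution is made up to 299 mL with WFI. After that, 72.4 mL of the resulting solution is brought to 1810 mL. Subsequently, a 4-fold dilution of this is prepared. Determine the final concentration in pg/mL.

Overall dilution factor = 12 × 40 × 3.997 × 25 × 4 = 1.92 × 10⁵.
281 ng/mL / 1.92 × 10⁵ = 1.46 × 10⁻³ ng/mL = 1.46 pg/mL.

1.46 pg/mL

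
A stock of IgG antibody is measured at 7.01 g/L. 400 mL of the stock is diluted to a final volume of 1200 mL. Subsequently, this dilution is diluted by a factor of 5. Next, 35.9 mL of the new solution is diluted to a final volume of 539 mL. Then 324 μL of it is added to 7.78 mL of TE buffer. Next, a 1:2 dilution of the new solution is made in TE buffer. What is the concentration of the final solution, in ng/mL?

Overall dilution factor = 3 × 5 × 15.01 × 25.01 × 2 = 1.13 × 10⁴.
7.01 g/L / 1.13 × 10⁴ = 6.22 × 10⁻⁴ g/L = 622 ng/mL.

622 ng/mL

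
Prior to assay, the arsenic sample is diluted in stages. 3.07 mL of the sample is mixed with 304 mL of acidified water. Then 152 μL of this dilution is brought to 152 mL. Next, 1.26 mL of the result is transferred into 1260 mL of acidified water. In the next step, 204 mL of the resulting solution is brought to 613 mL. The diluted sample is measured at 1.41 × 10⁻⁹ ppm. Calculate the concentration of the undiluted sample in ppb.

Overall dilution factor = 100.0 × 1000 × 1001 × 3.005 = 3.01 × 10⁸.
Original = 1.41 × 10⁻⁹ ppm × 3.01 × 10⁸ = 0.424 ppm = 424 ppb.

424 ppb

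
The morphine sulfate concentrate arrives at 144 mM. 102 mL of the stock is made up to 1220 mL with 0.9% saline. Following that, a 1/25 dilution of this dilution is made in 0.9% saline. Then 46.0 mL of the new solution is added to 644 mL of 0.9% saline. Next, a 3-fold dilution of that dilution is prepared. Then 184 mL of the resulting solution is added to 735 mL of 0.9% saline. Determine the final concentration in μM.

2.14 μM

Overall dilution factor = 11.96 × 25 × 15 × 3 × 4.995 = 6.72 × 10⁴.
144 mM / 6.72 × 10⁴ = 2.14 × 10⁻³ mM = 2.14 μM.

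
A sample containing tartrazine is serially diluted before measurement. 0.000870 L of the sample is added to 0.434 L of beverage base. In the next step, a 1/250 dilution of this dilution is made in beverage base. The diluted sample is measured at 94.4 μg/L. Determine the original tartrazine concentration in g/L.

Overall dilution factor = 499.9 × 250 = 1.25 × 10⁵.
Original = 94.4 μg/L × 1.25 × 10⁵ = 1.18 × 10⁷ μg/L = 11.8 g/L.

11.8 g/L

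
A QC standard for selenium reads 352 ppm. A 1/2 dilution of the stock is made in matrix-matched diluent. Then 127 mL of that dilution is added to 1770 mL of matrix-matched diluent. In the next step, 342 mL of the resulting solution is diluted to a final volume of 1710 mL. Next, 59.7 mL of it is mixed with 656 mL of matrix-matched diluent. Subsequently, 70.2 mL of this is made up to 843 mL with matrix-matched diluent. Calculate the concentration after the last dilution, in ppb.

Overall dilution factor = 2 × 14.94 × 5 × 11.99 × 12.01 = 2.15 × 10⁴.
352 ppm / 2.15 × 10⁴ = 0.0164 ppm = 16.4 ppb.

16.4 ppb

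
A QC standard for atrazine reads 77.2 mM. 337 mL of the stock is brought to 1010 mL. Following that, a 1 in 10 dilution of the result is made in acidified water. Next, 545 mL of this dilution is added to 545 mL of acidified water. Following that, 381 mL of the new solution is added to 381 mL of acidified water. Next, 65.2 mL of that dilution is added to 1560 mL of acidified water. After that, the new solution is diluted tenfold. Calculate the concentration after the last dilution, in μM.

2.58 μM

Overall dilution factor = 2.997 × 10 × 2 × 2 × 24.93 × 10 = 2.99 × 10⁴.
77.2 mM / 2.99 × 10⁴ = 2.58 × 10⁻³ mM = 2.58 μM.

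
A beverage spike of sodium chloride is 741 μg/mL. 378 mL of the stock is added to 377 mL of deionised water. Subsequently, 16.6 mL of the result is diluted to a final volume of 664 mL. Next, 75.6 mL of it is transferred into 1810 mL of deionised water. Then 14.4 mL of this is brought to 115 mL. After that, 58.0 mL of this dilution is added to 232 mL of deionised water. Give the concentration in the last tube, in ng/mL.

9.31 ng/mL

Overall dilution factor = 1.997 × 40 × 24.94 × 7.986 × 5 = 7.96 × 10⁴.
741 μg/mL / 7.96 × 10⁴ = 9.31 × 10⁻³ μg/mL = 9.31 ng/mL.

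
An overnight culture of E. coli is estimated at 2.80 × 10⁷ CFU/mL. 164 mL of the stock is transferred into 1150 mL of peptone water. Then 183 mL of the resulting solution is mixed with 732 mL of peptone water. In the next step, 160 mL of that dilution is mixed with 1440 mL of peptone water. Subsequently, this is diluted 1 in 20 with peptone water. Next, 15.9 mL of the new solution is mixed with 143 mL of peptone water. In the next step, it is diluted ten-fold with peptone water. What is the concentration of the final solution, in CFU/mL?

Overall dilution factor = 8.012 × 5 × 10 × 20 × 9.994 × 10 = 8.01 × 10⁵.
2.80 × 10⁷ CFU/mL / 8.01 × 10⁵ = 35.0 CFU/mL.

35.0 CFU/mL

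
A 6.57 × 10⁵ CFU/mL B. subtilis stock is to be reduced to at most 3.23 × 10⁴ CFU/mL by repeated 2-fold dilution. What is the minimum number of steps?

5

Need 2ⁿ ≥ 20.3, so n ≥ log(20.3)/log(2) = 4.35.
Minimum whole steps: n = 5.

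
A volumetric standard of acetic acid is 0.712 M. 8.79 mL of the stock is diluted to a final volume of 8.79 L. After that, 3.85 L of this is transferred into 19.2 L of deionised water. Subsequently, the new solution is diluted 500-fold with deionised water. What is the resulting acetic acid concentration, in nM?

238 nM

Overall dilution factor = 1000 × 5.987 × 500 = 2.99 × 10⁶.
0.712 M / 2.99 × 10⁶ = 2.38 × 10⁻⁷ M = 238 nM.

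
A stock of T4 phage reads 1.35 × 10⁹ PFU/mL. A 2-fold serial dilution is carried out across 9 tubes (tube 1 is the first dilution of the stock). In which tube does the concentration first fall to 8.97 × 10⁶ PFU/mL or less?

tube 8

Tube n has concentration 1.35 × 10⁹ PFU/mL / 2ⁿ.
Need 2ⁿ ≥ 1.35 × 10⁹ PFU/mL / 8.97 × 10⁶ PFU/mL = 151, so n ≥ 7.23.
First such tube: n = 8.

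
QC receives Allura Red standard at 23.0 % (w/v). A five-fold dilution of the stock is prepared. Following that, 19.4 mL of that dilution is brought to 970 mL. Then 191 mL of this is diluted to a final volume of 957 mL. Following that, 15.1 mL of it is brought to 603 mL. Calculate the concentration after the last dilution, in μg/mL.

4.60 μg/mL

Overall dilution factor = 5 × 50 × 5.010 × 39.93 = 5.00 × 10⁴.
23.0 % (w/v) / 5.00 × 10⁴ = 4.60 × 10⁻⁴ % (w/v) = 4.60 μg/mL.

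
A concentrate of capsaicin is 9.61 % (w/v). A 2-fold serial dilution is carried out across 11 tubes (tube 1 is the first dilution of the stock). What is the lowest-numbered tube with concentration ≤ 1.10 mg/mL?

Tube n has concentration 9.61 % (w/v) / 2ⁿ.
Need 2ⁿ ≥ 9.61 % (w/v) / 1.10 mg/mL = 87.4, so n ≥ 6.45.
First such tube: n = 7.

tube 7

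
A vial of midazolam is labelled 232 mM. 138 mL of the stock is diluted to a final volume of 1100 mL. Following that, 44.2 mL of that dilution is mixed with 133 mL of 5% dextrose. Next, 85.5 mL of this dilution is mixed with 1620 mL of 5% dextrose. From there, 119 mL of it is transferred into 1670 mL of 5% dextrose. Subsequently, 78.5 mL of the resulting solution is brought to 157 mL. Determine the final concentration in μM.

12.1 μM

Overall dilution factor = 7.971 × 4.009 × 19.95 × 15.03 × 2 = 1.92 × 10⁴.
232 mM / 1.92 × 10⁴ = 0.0121 mM = 12.1 μM.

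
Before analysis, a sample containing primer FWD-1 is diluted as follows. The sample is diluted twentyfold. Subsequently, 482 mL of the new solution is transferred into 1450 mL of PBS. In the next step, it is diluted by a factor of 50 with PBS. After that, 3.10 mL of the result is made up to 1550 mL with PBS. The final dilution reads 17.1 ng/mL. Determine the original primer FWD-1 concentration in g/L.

34.3 g/L

Overall dilution factor = 20 × 4.008 × 50 × 500 = 2.00 × 10⁶.
Original = 17.1 ng/mL × 2.00 × 10⁶ = 3.43 × 10⁷ ng/mL = 34.3 g/L.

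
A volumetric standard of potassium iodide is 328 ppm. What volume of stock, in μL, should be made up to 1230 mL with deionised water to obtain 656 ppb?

656 ppb = 0.656 ppm.
V₁ = C₂V₂/C₁ = 0.656 × 1230 / 328 = 2.46 mL = 2460 μL.

2460 μL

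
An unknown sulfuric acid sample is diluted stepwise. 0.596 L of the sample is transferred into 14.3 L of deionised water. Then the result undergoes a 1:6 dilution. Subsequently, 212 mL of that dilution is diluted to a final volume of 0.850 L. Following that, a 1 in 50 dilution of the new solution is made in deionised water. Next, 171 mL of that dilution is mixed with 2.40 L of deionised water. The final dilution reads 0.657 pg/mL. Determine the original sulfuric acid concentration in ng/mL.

Overall dilution factor = 24.99 × 6 × 4.009 × 50 × 15.04 = 4.52 × 10⁵.
Original = 0.657 pg/mL × 4.52 × 10⁵ = 2.97 × 10⁵ pg/mL = 297 ng/mL.

297 ng/mL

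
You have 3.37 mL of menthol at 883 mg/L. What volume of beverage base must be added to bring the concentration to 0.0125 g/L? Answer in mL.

0.0125 g/L = 12.5 mg/L.
V₂ = C₁V₁/C₂ = 883 × 3.37 / 12.5 = 238 mL.
Diluent to add = V₂ − V₁ = 238 − 3.37 = 235 mL.

235 mL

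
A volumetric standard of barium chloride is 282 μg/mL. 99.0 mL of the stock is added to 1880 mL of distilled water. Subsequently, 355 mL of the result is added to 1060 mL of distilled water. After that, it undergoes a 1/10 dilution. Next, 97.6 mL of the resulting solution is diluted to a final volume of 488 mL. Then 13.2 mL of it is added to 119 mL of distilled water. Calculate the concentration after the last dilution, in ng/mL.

Overall dilution factor = 19.99 × 3.986 × 10 × 5 × 10.02 = 3.99 × 10⁴.
282 μg/mL / 3.99 × 10⁴ = 7.07 × 10⁻³ μg/mL = 7.07 ng/mL.

7.07 ng/mL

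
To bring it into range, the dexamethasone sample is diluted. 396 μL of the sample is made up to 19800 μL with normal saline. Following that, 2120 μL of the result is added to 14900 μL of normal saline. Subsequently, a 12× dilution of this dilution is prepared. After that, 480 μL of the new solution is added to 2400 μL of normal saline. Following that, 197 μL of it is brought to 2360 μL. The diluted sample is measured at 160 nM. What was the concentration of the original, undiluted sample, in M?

Overall dilution factor = 50 × 8.028 × 12 × 6 × 11.98 = 3.46 × 10⁵.
Original = 160 nM × 3.46 × 10⁵ = 5.54 × 10⁷ nM = 0.0554 M.

0.0554 M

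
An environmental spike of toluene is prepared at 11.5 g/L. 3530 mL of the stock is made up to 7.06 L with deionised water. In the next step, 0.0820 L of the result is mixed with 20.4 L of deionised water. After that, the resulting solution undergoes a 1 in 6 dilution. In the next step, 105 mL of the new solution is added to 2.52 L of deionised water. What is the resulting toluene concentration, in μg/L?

Overall dilution factor = 2 × 249.8 × 6 × 25 = 7.49 × 10⁴.
11.5 g/L / 7.49 × 10⁴ = 1.53 × 10⁻⁴ g/L = 153 μg/L.

153 μg/L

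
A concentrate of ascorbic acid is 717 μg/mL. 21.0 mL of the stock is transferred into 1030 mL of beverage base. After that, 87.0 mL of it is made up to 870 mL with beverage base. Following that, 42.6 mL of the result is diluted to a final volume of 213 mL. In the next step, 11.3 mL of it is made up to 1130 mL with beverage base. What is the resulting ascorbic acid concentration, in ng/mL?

Overall dilution factor = 50.05 × 10 × 5 × 100 = 2.50 × 10⁵.
717 μg/mL / 2.50 × 10⁵ = 2.87 × 10⁻³ μg/mL = 2.87 ng/mL.

2.87 ng/mL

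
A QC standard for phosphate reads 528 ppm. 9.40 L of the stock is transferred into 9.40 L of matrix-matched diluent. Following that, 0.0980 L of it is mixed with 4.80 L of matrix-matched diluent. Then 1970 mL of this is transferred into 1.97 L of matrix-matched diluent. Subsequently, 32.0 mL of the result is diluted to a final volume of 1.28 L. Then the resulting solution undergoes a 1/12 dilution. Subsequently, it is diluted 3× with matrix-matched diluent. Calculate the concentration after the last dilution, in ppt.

Overall dilution factor = 2 × 49.98 × 2 × 40 × 12 × 3 = 2.88 × 10⁵.
528 ppm / 2.88 × 10⁵ = 1.83 × 10⁻³ ppm = 1830 ppt.

1830 ppt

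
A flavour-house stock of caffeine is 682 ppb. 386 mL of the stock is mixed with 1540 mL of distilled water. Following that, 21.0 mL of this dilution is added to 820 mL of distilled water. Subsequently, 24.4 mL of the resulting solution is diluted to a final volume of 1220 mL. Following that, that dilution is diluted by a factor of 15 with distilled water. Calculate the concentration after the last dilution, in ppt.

4.55 ppt

Overall dilution factor = 4.990 × 40.05 × 50 × 15 = 1.50 × 10⁵.
682 ppb / 1.50 × 10⁵ = 4.55 × 10⁻³ ppb = 4.55 ppt.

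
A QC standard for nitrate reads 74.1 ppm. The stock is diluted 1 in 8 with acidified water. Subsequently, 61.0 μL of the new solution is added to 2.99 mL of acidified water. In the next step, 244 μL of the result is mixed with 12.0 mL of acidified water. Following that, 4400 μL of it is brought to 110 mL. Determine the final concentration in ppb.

Overall dilution factor = 8 × 50.02 × 50.18 × 25 = 5.02 × 10⁵.
74.1 ppm / 5.02 × 10⁵ = 1.48 × 10⁻⁴ ppm = 0.148 ppb.

0.148 ppb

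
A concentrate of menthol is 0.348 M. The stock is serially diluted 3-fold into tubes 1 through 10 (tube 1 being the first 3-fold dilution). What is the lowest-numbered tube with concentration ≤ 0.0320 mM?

Tube n has concentration 0.348 M / 3ⁿ.
Need 3ⁿ ≥ 0.348 M / 0.0320 mM = 1.09 × 10⁴, so n ≥ 8.46.
First such tube: n = 9.

tube 9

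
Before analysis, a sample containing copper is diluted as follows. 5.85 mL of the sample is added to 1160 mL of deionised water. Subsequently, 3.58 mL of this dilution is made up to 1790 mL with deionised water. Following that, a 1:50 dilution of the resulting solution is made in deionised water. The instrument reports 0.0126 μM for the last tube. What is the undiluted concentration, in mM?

Overall dilution factor = 199.3 × 500 × 50 = 4.98 × 10⁶.
Original = 0.0126 μM × 4.98 × 10⁶ = 6.28 × 10⁴ μM = 62.8 mM.

62.8 mM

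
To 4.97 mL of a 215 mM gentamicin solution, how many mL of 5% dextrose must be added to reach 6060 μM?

6060 μM = 6.06 mM.
V₂ = C₁V₁/C₂ = 215 × 4.97 / 6.06 = 176 mL.
Diluent to add = V₂ − V₁ = 176 − 4.97 = 171 mL.

171 mL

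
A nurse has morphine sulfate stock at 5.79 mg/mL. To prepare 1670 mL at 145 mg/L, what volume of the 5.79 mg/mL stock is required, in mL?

145 mg/L = 0.145 mg/mL.
V₁ = C₂V₂/C₁ = 0.145 × 1670 / 5.79 = 41.8 mL.

41.8 mL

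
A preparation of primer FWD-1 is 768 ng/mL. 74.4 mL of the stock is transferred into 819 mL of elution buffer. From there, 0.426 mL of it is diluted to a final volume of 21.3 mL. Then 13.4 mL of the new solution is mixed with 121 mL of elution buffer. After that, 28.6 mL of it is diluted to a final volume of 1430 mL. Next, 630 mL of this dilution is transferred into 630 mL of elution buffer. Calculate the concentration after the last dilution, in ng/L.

1.28 ng/L

Overall dilution factor = 12.01 × 50 × 10.03 × 50 × 2 = 6.02 × 10⁵.
768 ng/mL / 6.02 × 10⁵ = 1.28 × 10⁻³ ng/mL = 1.28 ng/L.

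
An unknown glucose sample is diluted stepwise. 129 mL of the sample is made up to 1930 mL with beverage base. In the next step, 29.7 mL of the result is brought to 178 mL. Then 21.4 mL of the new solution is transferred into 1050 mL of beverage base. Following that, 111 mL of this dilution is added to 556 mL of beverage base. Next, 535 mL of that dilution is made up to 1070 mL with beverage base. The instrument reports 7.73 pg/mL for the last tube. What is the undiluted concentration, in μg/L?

Overall dilution factor = 14.96 × 5.993 × 50.07 × 6.009 × 2 = 5.40 × 10⁴.
Original = 7.73 pg/mL × 5.40 × 10⁴ = 4.17 × 10⁵ pg/mL = 417 μg/L.

417 μg/L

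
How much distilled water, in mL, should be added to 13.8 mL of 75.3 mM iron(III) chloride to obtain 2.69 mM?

372 mL

V₂ = C₁V₁/C₂ = 75.3 × 13.8 / 2.69 = 386 mL.
Diluent to add = V₂ − V₁ = 386 − 13.8 = 372 mL.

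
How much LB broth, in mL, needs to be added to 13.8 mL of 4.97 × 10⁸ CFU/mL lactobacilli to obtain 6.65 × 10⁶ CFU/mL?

1020 mL

V₂ = C₁V₁/C₂ = 4.97 × 10⁸ × 13.8 / 6.65 × 10⁶ = 1031 mL.
Diluent to add = V₂ − V₁ = 1031 − 13.8 = 1020 mL.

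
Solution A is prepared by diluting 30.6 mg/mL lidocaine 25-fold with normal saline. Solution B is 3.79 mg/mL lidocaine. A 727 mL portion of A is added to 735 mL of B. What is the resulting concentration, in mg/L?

2510 mg/L

C_A = 30.6 mg/mL / 25 = 1.22 mg/mL.
C_mix = (C_A·V_A + C_B·V_B)/(V_A + V_B) = (1.22×727 + 3.79×735) / 1462 = 2.51 mg/mL = 2510 mg/L.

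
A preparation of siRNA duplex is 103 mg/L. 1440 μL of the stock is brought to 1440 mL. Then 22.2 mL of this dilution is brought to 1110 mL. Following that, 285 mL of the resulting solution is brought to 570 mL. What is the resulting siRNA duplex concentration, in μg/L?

Overall dilution factor = 1000 × 50 × 2 = 1.00 × 10⁵.
103 mg/L / 1.00 × 10⁵ = 1.03 × 10⁻³ mg/L = 1.03 μg/L.

1.03 μg/L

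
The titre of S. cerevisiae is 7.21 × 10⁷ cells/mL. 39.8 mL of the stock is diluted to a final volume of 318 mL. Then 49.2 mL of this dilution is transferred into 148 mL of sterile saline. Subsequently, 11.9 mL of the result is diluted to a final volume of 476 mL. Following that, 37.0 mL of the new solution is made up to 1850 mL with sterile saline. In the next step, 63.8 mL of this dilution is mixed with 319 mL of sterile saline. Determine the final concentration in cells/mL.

188 cells/mL

Overall dilution factor = 7.990 × 4.008 × 40 × 50 × 6 = 3.84 × 10⁵.
7.21 × 10⁷ cells/mL / 3.84 × 10⁵ = 188 cells/mL.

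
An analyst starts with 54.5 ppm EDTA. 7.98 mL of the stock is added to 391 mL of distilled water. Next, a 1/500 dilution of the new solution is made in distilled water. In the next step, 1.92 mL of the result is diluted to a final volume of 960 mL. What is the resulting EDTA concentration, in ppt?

4.36 ppt

Overall dilution factor = 50.00 × 500 × 500 = 1.25 × 10⁷.
54.5 ppm / 1.25 × 10⁷ = 4.36 × 10⁻⁶ ppm = 4.36 ppt.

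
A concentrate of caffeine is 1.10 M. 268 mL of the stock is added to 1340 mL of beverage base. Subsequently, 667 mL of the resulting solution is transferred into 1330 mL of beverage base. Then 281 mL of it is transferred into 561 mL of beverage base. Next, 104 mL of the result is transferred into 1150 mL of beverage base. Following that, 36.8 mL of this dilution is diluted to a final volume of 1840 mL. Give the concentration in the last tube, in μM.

Overall dilution factor = 6 × 2.994 × 2.996 × 12.06 × 50 = 3.25 × 10⁴.
1.10 M / 3.25 × 10⁴ = 3.39 × 10⁻⁵ M = 33.9 μM.

33.9 μM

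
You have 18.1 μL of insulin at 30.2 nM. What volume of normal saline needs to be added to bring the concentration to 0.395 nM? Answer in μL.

V₂ = C₁V₁/C₂ = 30.2 × 18.1 / 0.395 = 1384 μL.
Diluent to add = V₂ − V₁ = 1384 − 18.1 = 1370 μL.

1370 μL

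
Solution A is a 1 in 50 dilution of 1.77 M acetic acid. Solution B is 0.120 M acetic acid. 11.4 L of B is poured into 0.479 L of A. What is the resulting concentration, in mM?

C_A = 1.77 M / 50 = 0.0354 M.
C_mix = (C_A·V_A + C_B·V_B)/(V_A + V_B) = (0.0354×0.479 + 0.120×11.4) / 11.88 = 0.117 M = 117 mM.

117 mM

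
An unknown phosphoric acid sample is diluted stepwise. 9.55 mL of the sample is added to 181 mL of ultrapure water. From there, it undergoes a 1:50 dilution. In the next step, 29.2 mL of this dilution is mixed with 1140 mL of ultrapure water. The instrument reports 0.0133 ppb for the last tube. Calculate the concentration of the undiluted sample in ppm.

Overall dilution factor = 19.95 × 50 × 40.04 = 3.99 × 10⁴.
Original = 0.0133 ppb × 3.99 × 10⁴ = 531 ppb = 0.531 ppm.

0.531 ppm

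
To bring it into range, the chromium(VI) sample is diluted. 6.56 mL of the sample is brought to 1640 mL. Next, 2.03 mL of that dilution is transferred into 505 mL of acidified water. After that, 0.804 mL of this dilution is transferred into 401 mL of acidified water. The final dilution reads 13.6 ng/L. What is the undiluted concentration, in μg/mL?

Overall dilution factor = 250 × 249.8 × 499.8 = 3.12 × 10⁷.
Original = 13.6 ng/L × 3.12 × 10⁷ = 4.24 × 10⁸ ng/L = 424 μg/mL.

424 μg/mL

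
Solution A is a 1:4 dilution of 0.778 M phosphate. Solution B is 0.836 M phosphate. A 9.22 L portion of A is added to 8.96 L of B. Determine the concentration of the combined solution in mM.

C_A = 0.778 M / 4 = 0.195 M.
C_mix = (C_A·V_A + C_B·V_B)/(V_A + V_B) = (0.195×9.22 + 0.836×8.96) / 18.18 = 0.511 M = 511 mM.

511 mM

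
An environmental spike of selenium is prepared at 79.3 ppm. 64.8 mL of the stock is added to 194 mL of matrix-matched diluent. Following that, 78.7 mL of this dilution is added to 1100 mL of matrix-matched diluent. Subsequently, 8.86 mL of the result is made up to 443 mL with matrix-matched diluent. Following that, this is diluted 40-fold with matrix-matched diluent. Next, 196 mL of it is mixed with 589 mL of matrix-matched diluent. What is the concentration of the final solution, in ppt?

166 ppt

Overall dilution factor = 3.994 × 14.98 × 50 × 40 × 4.005 = 4.79 × 10⁵.
79.3 ppm / 4.79 × 10⁵ = 1.66 × 10⁻⁴ ppm = 166 ppt.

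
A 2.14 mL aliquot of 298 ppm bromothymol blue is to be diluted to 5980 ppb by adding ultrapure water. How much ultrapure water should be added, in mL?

105 mL

5980 ppb = 5.98 ppm.
V₂ = C₁V₁/C₂ = 298 × 2.14 / 5.98 = 107 mL.
Diluent to add = V₂ − V₁ = 107 − 2.14 = 105 mL.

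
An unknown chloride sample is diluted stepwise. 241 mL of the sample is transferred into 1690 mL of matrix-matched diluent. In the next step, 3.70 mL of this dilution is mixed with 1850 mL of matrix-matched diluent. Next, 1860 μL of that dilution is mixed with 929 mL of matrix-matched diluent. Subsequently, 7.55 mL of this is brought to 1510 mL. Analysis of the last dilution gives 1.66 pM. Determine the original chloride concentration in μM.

Overall dilution factor = 8.012 × 501 × 500.5 × 200 = 4.02 × 10⁸.
Original = 1.66 pM × 4.02 × 10⁸ = 6.67 × 10⁸ pM = 667 μM.

667 μM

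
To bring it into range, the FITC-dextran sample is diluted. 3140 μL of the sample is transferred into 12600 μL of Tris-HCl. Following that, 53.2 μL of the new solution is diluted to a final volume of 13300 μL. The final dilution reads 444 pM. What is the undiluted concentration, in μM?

Overall dilution factor = 5.013 × 250 = 1253.
Original = 444 pM × 1253 = 5.56 × 10⁵ pM = 0.556 μM.

0.556 μM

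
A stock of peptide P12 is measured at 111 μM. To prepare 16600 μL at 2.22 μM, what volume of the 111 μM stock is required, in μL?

V₁ = C₂V₂/C₁ = 2.22 × 16600 / 111 = 332 μL.

332 μL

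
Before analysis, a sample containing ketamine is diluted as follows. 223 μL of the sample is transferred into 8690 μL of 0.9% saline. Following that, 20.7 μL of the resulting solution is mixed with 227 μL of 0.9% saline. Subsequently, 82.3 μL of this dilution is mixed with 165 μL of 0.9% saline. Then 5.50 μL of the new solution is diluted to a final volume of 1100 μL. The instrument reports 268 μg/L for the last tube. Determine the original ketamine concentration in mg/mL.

Overall dilution factor = 39.97 × 11.97 × 3.005 × 200 = 2.87 × 10⁵.
Original = 268 μg/L × 2.87 × 10⁵ = 7.70 × 10⁷ μg/L = 77.0 mg/mL.

77.0 mg/mL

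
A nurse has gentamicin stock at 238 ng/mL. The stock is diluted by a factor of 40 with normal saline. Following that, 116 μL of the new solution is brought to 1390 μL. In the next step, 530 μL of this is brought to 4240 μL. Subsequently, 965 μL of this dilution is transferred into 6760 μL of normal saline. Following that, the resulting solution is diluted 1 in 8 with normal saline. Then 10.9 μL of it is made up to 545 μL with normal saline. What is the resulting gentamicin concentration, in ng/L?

Overall dilution factor = 40 × 11.98 × 8 × 8.005 × 8 × 50 = 1.23 × 10⁷.
238 ng/mL / 1.23 × 10⁷ = 1.94 × 10⁻⁵ ng/mL = 0.0194 ng/L.

0.0194 ng/L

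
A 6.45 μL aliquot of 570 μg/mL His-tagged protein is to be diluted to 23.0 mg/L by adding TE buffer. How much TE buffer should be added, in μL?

23.0 mg/L = 23.0 μg/mL.
V₂ = C₁V₁/C₂ = 570 × 6.45 / 23.0 = 160 μL.
Diluent to add = V₂ − V₁ = 160 − 6.45 = 153 μL.

153 μL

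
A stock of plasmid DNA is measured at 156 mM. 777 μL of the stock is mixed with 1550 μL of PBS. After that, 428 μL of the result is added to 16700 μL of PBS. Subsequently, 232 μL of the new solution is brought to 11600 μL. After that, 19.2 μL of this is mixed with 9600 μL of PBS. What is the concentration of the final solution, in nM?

52.0 nM

Overall dilution factor = 2.995 × 40.02 × 50 × 501 = 3.00 × 10⁶.
156 mM / 3.00 × 10⁶ = 5.20 × 10⁻⁵ mM = 52.0 nM.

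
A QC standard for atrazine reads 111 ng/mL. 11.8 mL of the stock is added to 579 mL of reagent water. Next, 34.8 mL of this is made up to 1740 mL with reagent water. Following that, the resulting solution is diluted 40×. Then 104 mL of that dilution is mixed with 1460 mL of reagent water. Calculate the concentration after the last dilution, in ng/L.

Overall dilution factor = 50.07 × 50 × 40 × 15.04 = 1.51 × 10⁶.
111 ng/mL / 1.51 × 10⁶ = 7.37 × 10⁻⁵ ng/mL = 0.0737 ng/L.

0.0737 ng/L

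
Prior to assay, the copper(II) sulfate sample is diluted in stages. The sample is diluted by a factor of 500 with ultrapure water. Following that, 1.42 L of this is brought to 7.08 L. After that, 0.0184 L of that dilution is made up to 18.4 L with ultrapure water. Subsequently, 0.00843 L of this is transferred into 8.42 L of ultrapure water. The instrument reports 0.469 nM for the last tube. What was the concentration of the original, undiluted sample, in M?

Overall dilution factor = 500 × 4.986 × 1000 × 999.8 = 2.49 × 10⁹.
Original = 0.469 nM × 2.49 × 10⁹ = 1.17 × 10⁹ nM = 1.17 M.

1.17 M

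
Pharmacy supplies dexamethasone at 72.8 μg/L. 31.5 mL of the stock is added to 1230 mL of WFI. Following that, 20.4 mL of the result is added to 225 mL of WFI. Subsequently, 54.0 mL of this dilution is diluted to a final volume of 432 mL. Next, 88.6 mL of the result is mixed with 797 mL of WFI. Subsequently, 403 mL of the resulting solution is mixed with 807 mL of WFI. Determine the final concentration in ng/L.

0.629 ng/L

Overall dilution factor = 40.05 × 12.03 × 8 × 9.995 × 3.002 = 1.16 × 10⁵.
72.8 μg/L / 1.16 × 10⁵ = 6.29 × 10⁻⁴ μg/L = 0.629 ng/L.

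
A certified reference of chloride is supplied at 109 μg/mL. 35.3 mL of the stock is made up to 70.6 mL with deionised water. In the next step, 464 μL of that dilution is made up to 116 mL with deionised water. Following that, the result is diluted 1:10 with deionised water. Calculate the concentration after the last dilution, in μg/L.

21.8 μg/L

Overall dilution factor = 2 × 250 × 10 = 5000.
109 μg/mL / 5000 = 0.0218 μg/mL = 21.8 μg/L.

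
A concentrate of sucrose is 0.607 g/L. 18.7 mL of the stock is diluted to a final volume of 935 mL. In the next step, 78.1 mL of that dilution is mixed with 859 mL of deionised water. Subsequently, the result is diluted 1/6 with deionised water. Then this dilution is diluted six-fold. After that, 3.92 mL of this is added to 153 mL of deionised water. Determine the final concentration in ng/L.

702 ng/L

Overall dilution factor = 50 × 12.00 × 6 × 6 × 40.03 = 8.65 × 10⁵.
0.607 g/L / 8.65 × 10⁵ = 7.02 × 10⁻⁷ g/L = 702 ng/L.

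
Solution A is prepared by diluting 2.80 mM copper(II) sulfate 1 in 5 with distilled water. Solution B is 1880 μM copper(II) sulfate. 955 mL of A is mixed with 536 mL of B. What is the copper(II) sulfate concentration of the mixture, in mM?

C_A = 2.80 mM / 5 = 0.560 mM.
C_B = 1880 μM = 1.88 mM.
C_mix = (C_A·V_A + C_B·V_B)/(V_A + V_B) = (0.560×955 + 1.88×536) / 1491 = 1.03 mM.

1.03 mM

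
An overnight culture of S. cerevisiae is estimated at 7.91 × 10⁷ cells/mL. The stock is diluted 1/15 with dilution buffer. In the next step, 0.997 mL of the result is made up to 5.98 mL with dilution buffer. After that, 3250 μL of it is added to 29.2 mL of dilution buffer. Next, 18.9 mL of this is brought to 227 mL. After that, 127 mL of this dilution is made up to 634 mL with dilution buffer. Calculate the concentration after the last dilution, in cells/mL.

1470 cells/mL

Overall dilution factor = 15 × 5.998 × 9.985 × 12.01 × 4.992 = 5.39 × 10⁴.
7.91 × 10⁷ cells/mL / 5.39 × 10⁴ = 1470 cells/mL.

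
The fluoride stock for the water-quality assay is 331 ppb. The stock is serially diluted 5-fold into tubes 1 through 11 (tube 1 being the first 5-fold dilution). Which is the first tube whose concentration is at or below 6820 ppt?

Tube n has concentration 331 ppb / 5ⁿ.
Need 5ⁿ ≥ 331 ppb / 6820 ppt = 48.5, so n ≥ 2.41.
First such tube: n = 3.

tube 3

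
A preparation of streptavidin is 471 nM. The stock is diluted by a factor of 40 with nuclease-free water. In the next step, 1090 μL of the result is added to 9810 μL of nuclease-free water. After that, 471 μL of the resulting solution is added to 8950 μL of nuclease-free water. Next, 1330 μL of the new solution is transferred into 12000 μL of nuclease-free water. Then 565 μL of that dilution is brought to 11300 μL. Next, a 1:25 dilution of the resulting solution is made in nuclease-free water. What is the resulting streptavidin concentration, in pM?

Overall dilution factor = 40 × 10 × 20.00 × 10.02 × 20 × 25 = 4.01 × 10⁷.
471 nM / 4.01 × 10⁷ = 1.17 × 10⁻⁵ nM = 0.0117 pM.

0.0117 pM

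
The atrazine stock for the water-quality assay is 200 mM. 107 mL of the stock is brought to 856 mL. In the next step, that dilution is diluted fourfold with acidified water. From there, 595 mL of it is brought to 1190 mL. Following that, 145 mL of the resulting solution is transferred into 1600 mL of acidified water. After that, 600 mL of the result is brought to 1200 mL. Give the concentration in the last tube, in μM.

130 μM

Overall dilution factor = 8 × 4 × 2 × 12.03 × 2 = 1540.
200 mM / 1540 = 0.130 mM = 130 μM.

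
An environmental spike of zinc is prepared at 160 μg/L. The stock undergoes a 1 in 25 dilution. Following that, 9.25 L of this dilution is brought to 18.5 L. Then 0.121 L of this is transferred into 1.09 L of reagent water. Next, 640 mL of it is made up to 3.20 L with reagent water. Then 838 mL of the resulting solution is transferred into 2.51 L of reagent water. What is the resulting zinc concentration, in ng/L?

16.0 ng/L

Overall dilution factor = 25 × 2 × 10.01 × 5 × 3.995 = 9996.
160 μg/L / 9996 = 0.0160 μg/L = 16.0 ng/L.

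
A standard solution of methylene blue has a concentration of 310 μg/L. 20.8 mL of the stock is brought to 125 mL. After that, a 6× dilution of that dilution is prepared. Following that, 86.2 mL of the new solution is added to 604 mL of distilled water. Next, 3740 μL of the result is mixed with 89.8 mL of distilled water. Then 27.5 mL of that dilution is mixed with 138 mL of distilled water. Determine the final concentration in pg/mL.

7.13 pg/mL

Overall dilution factor = 6.010 × 6 × 8.007 × 25.01 × 6.018 = 4.35 × 10⁴.
310 μg/L / 4.35 × 10⁴ = 7.13 × 10⁻³ μg/L = 7.13 pg/mL.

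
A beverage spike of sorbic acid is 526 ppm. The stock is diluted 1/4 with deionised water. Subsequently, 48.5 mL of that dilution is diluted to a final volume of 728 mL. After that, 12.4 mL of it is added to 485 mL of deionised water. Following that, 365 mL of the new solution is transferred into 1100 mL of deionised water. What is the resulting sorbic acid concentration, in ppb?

54.4 ppb

Overall dilution factor = 4 × 15.01 × 40.11 × 4.014 = 9667.
526 ppm / 9667 = 0.0544 ppm = 54.4 ppb.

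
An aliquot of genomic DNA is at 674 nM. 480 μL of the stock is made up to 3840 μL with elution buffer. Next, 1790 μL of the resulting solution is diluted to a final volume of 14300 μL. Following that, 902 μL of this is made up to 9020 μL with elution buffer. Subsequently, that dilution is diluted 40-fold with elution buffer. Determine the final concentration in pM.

26.4 pM

Overall dilution factor = 8 × 7.989 × 10 × 40 = 2.56 × 10⁴.
674 nM / 2.56 × 10⁴ = 0.0264 nM = 26.4 pM.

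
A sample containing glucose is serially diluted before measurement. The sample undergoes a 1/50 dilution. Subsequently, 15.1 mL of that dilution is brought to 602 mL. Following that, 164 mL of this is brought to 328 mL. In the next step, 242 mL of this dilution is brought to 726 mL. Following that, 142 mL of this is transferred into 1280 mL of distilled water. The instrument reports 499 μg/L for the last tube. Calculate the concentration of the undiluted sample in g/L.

59.8 g/L

Overall dilution factor = 50 × 39.87 × 2 × 3 × 10.01 = 1.20 × 10⁵.
Original = 499 μg/L × 1.20 × 10⁵ = 5.98 × 10⁷ μg/L = 59.8 g/L.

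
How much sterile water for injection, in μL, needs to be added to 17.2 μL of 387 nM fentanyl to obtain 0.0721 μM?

0.0721 μM = 72.1 nM.
V₂ = C₁V₁/C₂ = 387 × 17.2 / 72.1 = 92.3 μL.
Diluent to add = V₂ − V₁ = 92.3 − 17.2 = 75.1 μL.

75.1 μL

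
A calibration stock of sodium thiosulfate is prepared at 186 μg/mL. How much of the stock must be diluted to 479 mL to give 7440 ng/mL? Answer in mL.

7440 ng/mL = 7.44 μg/mL.
V₁ = C₂V₂/C₁ = 7.44 × 479 / 186 = 19.2 mL.

19.2 mL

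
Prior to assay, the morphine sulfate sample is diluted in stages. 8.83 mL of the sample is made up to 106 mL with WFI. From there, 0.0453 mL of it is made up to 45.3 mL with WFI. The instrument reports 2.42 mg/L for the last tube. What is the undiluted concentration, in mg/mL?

29.1 mg/mL

Overall dilution factor = 12.00 × 1000 = 1.20 × 10⁴.
Original = 2.42 mg/L × 1.20 × 10⁴ = 2.91 × 10⁴ mg/L = 29.1 mg/mL.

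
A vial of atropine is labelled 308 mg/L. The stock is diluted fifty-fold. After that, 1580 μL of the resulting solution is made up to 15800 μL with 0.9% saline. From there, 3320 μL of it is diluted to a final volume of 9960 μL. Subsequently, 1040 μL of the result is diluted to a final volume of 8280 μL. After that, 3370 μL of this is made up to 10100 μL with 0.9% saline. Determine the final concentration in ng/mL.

8.61 ng/mL

Overall dilution factor = 50 × 10 × 3 × 7.962 × 2.997 = 3.58 × 10⁴.
308 mg/L / 3.58 × 10⁴ = 8.61 × 10⁻³ mg/L = 8.61 ng/mL.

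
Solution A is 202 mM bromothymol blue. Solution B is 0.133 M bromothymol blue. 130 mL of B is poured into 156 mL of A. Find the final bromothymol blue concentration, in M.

C_B = 0.133 M = 133 mM.
C_mix = (C_A·V_A + C_B·V_B)/(V_A + V_B) = (202×156 + 133×130) / 286.0 = 171 mM = 0.171 M.

0.171 M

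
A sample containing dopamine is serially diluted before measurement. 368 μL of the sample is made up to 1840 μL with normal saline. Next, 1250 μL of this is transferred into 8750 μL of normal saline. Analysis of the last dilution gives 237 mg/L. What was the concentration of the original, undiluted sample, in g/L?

Overall dilution factor = 5 × 8 = 40.0.
Original = 237 mg/L × 40.0 = 9480 mg/L = 9.48 g/L.

9.48 g/L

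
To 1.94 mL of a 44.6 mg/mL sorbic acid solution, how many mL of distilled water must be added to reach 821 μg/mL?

821 μg/mL = 0.821 mg/mL.
V₂ = C₁V₁/C₂ = 44.6 × 1.94 / 0.821 = 105 mL.
Diluent to add = V₂ − V₁ = 105 − 1.94 = 103 mL.

103 mL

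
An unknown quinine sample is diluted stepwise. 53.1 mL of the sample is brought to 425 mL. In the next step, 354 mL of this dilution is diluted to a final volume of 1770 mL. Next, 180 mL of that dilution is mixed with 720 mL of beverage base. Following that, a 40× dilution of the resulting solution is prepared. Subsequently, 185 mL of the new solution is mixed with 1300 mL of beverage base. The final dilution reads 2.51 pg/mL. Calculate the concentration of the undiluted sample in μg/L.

161 μg/L

Overall dilution factor = 8.004 × 5 × 5 × 40 × 8.027 = 6.42 × 10⁴.
Original = 2.51 pg/mL × 6.42 × 10⁴ = 1.61 × 10⁵ pg/mL = 161 μg/L.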